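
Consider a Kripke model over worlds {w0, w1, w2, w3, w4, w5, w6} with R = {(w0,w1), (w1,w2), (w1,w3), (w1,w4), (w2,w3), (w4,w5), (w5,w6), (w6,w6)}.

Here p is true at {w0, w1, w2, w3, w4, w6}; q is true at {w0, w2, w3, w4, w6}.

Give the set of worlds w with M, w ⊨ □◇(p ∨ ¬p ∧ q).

w0: successors {w1}; ◇(p ∨ ¬p ∧ q) there: w1:T. ✓
w1: successors {w2, w3, w4}; ◇(p ∨ ¬p ∧ q) there: w2:T, w3:F, w4:F. ✗
w2: successors {w3}; ◇(p ∨ ¬p ∧ q) there: w3:F. ✗
w3: no successors, so □◇(p ∨ ¬p ∧ q) holds vacuously. ✓
w4: successors {w5}; ◇(p ∨ ¬p ∧ q) there: w5:T. ✓
w5: successors {w6}; ◇(p ∨ ¬p ∧ q) there: w6:T. ✓
w6: successors {w6}; ◇(p ∨ ¬p ∧ q) there: w6:T. ✓

{w0, w3, w4, w5, w6}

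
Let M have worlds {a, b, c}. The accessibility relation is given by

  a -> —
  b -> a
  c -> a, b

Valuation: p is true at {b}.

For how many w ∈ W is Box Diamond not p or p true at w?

2

a: Box Diamond not p is T, p is F. ✓
b: Box Diamond not p is F, p is T. ✓
c: Box Diamond not p is F, p is F. ✗
Satisfying worlds: {a, b}.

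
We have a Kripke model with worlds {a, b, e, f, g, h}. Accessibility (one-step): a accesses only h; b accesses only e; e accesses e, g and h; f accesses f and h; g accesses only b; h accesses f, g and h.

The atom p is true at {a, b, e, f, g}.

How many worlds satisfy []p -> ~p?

4

a: []p is F, ~p is F. ✓
b: []p is T, ~p is F. ✗
e: []p is F, ~p is F. ✓
f: []p is F, ~p is F. ✓
g: []p is T, ~p is F. ✗
h: []p is F, ~p is T. ✓
Satisfying worlds: {a, e, f, h}.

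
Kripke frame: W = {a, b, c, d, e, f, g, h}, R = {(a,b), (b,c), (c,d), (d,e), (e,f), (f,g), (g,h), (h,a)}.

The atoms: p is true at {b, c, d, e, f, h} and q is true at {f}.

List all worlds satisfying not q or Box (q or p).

a: not q is T, Box (q or p) is T. ✓
b: not q is T, Box (q or p) is T. ✓
c: not q is T, Box (q or p) is T. ✓
d: not q is T, Box (q or p) is T. ✓
e: not q is T, Box (q or p) is T. ✓
f: not q is F, Box (q or p) is F. ✗
g: not q is T, Box (q or p) is T. ✓
h: not q is T, Box (q or p) is F. ✓

{a, b, c, d, e, g, h}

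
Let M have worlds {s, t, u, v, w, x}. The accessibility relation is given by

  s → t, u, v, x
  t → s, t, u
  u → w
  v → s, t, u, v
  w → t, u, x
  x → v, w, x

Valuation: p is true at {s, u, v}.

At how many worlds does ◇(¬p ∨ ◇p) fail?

s: successors {t, u, v, x}; ¬p ∨ ◇p there: t:T, u:F, v:T, x:T. ✓
t: successors {s, t, u}; ¬p ∨ ◇p there: s:T, t:T, u:F. ✓
u: successors {w}; ¬p ∨ ◇p there: w:T. ✓
v: successors {s, t, u, v}; ¬p ∨ ◇p there: s:T, t:T, u:F, v:T. ✓
w: successors {t, u, x}; ¬p ∨ ◇p there: t:T, u:F, x:T. ✓
x: successors {v, w, x}; ¬p ∨ ◇p there: v:T, w:T, x:T. ✓
Satisfying worlds: {s, t, u, v, w, x}.
So ◇(¬p ∨ ◇p) fails at the other 0 worlds.

0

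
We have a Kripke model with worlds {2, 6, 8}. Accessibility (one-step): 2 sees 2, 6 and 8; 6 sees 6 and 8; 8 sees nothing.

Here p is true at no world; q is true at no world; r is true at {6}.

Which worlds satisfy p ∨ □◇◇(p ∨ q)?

2: p is F, □◇◇(p ∨ q) is F. ✗
6: p is F, □◇◇(p ∨ q) is F. ✗
8: p is F, □◇◇(p ∨ q) is T. ✓

{8}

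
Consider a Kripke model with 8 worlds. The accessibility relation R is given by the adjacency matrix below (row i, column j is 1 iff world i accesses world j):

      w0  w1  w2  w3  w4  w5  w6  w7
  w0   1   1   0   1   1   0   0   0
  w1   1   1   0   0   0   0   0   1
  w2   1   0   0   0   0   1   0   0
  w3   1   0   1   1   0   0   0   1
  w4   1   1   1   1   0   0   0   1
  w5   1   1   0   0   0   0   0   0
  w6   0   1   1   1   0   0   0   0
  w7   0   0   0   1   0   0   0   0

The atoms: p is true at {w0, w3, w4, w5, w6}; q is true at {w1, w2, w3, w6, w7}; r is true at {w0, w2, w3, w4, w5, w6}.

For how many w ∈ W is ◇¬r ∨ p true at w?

6

w0: ◇¬r is T, p is T. ✓
w1: ◇¬r is T, p is F. ✓
w2: ◇¬r is F, p is F. ✗
w3: ◇¬r is T, p is T. ✓
w4: ◇¬r is T, p is T. ✓
w5: ◇¬r is T, p is T. ✓
w6: ◇¬r is T, p is T. ✓
w7: ◇¬r is F, p is F. ✗
Satisfying worlds: {w0, w1, w3, w4, w5, w6}.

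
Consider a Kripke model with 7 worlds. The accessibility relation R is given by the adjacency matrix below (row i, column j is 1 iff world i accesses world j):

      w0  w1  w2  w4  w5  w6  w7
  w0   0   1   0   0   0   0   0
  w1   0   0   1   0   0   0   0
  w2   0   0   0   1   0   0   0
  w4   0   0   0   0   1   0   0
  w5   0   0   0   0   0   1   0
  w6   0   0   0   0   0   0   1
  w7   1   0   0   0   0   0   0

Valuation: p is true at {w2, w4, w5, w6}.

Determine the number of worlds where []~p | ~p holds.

w0: []~p is T, ~p is T. ✓
w1: []~p is F, ~p is T. ✓
w2: []~p is F, ~p is F. ✗
w4: []~p is F, ~p is F. ✗
w5: []~p is F, ~p is F. ✗
w6: []~p is T, ~p is F. ✓
w7: []~p is T, ~p is T. ✓
Satisfying worlds: {w0, w1, w6, w7}.

4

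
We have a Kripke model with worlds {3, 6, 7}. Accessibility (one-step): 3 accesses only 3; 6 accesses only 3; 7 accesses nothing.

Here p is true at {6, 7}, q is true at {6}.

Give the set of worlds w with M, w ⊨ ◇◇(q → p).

{3, 6}

3: successors {3}; ◇(q → p) there: 3:T. ✓
6: successors {3}; ◇(q → p) there: 3:T. ✓
7: no successors, so ◇◇(q → p) fails. ✗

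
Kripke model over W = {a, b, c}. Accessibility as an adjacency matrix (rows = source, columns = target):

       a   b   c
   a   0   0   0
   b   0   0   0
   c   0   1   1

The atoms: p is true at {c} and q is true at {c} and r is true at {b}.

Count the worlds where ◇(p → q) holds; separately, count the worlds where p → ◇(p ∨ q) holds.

For ◇(p → q):
a: no successors, so ◇(p → q) fails. ✗
b: no successors, so ◇(p → q) fails. ✗
c: successors {b, c}; p → q there: b:T, c:T. ✓
— 1 world.
For p → ◇(p ∨ q):
a: p is F, ◇(p ∨ q) is F. ✓
b: p is F, ◇(p ∨ q) is F. ✓
c: p is T, ◇(p ∨ q) is T. ✓
— 3 worlds.

1 and 3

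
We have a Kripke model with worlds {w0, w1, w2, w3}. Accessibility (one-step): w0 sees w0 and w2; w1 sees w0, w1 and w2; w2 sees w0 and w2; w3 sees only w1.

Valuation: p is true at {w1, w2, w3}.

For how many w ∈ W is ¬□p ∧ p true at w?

w0: ¬□p is T, p is F. ✗
w1: ¬□p is T, p is T. ✓
w2: ¬□p is T, p is T. ✓
w3: ¬□p is F, p is T. ✗
Satisfying worlds: {w1, w2}.

2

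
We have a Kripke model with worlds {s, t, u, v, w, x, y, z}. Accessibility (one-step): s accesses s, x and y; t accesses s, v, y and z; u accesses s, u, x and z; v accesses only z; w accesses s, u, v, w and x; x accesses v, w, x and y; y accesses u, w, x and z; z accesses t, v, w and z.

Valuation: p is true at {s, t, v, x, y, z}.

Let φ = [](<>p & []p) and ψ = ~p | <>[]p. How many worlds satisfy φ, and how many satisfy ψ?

0 and 6

For [](<>p & []p):
s: successors {s, x, y}; <>p & []p there: s:T, x:F, y:F. ✗
t: successors {s, v, y, z}; <>p & []p there: s:T, v:T, y:F, z:F. ✗
u: successors {s, u, x, z}; <>p & []p there: s:T, u:F, x:F, z:F. ✗
v: successors {z}; <>p & []p there: z:F. ✗
w: successors {s, u, v, w, x}; <>p & []p there: s:T, u:F, v:T, w:F, x:F. ✗
x: successors {v, w, x, y}; <>p & []p there: v:T, w:F, x:F, y:F. ✗
y: successors {u, w, x, z}; <>p & []p there: u:F, w:F, x:F, z:F. ✗
z: successors {t, v, w, z}; <>p & []p there: t:T, v:T, w:F, z:F. ✗
— 0 worlds.
For ~p | <>[]p:
s: ~p is F, <>[]p is T. ✓
t: ~p is F, <>[]p is T. ✓
u: ~p is T, <>[]p is T. ✓
v: ~p is F, <>[]p is F. ✗
w: ~p is T, <>[]p is T. ✓
x: ~p is F, <>[]p is T. ✓
y: ~p is F, <>[]p is F. ✗
z: ~p is F, <>[]p is T. ✓
— 6 worlds.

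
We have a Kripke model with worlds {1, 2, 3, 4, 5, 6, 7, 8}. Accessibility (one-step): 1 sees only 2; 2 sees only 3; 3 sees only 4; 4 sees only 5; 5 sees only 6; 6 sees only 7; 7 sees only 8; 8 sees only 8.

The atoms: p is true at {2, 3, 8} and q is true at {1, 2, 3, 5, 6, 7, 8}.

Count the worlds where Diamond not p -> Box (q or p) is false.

1: Diamond not p is F, Box (q or p) is T. ✓
2: Diamond not p is F, Box (q or p) is T. ✓
3: Diamond not p is T, Box (q or p) is F. ✗
4: Diamond not p is T, Box (q or p) is T. ✓
5: Diamond not p is T, Box (q or p) is T. ✓
6: Diamond not p is T, Box (q or p) is T. ✓
7: Diamond not p is F, Box (q or p) is T. ✓
8: Diamond not p is F, Box (q or p) is T. ✓
Satisfying worlds: {1, 2, 4, 5, 6, 7, 8}.
So Diamond not p -> Box (q or p) fails at the other 1 world.

1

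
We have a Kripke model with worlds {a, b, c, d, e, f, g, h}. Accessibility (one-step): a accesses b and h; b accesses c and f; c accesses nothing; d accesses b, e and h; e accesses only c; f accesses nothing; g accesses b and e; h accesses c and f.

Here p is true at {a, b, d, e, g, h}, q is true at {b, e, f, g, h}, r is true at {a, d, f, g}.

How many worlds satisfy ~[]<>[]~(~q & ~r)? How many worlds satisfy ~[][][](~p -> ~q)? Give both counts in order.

For ~[]<>[]~(~q & ~r):
a: []<>[]~(~q & ~r) is T. ✗
b: []<>[]~(~q & ~r) is F. ✓
c: []<>[]~(~q & ~r) is T. ✗
d: []<>[]~(~q & ~r) is T. ✗
e: []<>[]~(~q & ~r) is F. ✓
f: []<>[]~(~q & ~r) is T. ✗
g: []<>[]~(~q & ~r) is T. ✗
h: []<>[]~(~q & ~r) is F. ✓
— 3 worlds.
For ~[][][](~p -> ~q):
a: [][][](~p -> ~q) is T. ✗
b: [][][](~p -> ~q) is T. ✗
c: [][][](~p -> ~q) is T. ✗
d: [][][](~p -> ~q) is T. ✗
e: [][][](~p -> ~q) is T. ✗
f: [][][](~p -> ~q) is T. ✗
g: [][][](~p -> ~q) is T. ✗
h: [][][](~p -> ~q) is T. ✗
— 0 worlds.

3 and 0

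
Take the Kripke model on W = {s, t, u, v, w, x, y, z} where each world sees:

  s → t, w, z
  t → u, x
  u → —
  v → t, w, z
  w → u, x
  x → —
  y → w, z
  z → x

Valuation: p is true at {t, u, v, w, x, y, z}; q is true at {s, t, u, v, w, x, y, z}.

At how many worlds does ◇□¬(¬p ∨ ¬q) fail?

s: successors {t, w, z}; □¬(¬p ∨ ¬q) there: t:T, w:T, z:T. ✓
t: successors {u, x}; □¬(¬p ∨ ¬q) there: u:T, x:T. ✓
u: no successors, so ◇□¬(¬p ∨ ¬q) fails. ✗
v: successors {t, w, z}; □¬(¬p ∨ ¬q) there: t:T, w:T, z:T. ✓
w: successors {u, x}; □¬(¬p ∨ ¬q) there: u:T, x:T. ✓
x: no successors, so ◇□¬(¬p ∨ ¬q) fails. ✗
y: successors {w, z}; □¬(¬p ∨ ¬q) there: w:T, z:T. ✓
z: successors {x}; □¬(¬p ∨ ¬q) there: x:T. ✓
Satisfying worlds: {s, t, v, w, y, z}.
So ◇□¬(¬p ∨ ¬q) fails at the other 2 worlds.

2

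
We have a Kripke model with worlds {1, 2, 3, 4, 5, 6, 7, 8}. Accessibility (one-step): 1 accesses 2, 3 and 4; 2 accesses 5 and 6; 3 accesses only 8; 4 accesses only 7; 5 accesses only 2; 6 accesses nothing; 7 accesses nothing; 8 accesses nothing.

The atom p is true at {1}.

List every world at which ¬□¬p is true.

1: □¬p is T. ✗
2: □¬p is T. ✗
3: □¬p is T. ✗
4: □¬p is T. ✗
5: □¬p is T. ✗
6: □¬p is T. ✗
7: □¬p is T. ✗
8: □¬p is T. ✗

∅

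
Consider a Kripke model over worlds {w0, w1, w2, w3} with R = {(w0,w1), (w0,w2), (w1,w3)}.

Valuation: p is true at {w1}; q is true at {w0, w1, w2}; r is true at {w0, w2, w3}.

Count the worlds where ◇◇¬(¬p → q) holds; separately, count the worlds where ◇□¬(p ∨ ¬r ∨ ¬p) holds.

For ◇◇¬(¬p → q):
w0: successors {w1, w2}; ◇¬(¬p → q) there: w1:T, w2:F. ✓
w1: successors {w3}; ◇¬(¬p → q) there: w3:F. ✗
w2: no successors, so ◇◇¬(¬p → q) fails. ✗
w3: no successors, so ◇◇¬(¬p → q) fails. ✗
— 1 world.
For ◇□¬(p ∨ ¬r ∨ ¬p):
w0: successors {w1, w2}; □¬(p ∨ ¬r ∨ ¬p) there: w1:F, w2:T. ✓
w1: successors {w3}; □¬(p ∨ ¬r ∨ ¬p) there: w3:T. ✓
w2: no successors, so ◇□¬(p ∨ ¬r ∨ ¬p) fails. ✗
w3: no successors, so ◇□¬(p ∨ ¬r ∨ ¬p) fails. ✗
— 2 worlds.

1 and 2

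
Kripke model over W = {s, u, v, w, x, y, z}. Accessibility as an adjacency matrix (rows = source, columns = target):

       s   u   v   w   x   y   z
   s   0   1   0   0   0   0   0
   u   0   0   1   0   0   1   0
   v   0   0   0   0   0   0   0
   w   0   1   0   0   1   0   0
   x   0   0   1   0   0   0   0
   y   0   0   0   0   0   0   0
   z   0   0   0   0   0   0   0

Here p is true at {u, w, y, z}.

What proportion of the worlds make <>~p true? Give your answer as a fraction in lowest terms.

3/7

s: successors {u}; ~p there: u:F. ✗
u: successors {v, y}; ~p there: v:T, y:F. ✓
v: no successors, so <>~p fails. ✗
w: successors {u, x}; ~p there: u:F, x:T. ✓
x: successors {v}; ~p there: v:T. ✓
y: no successors, so <>~p fails. ✗
z: no successors, so <>~p fails. ✗
That's 3 of 7 worlds, so 3/7.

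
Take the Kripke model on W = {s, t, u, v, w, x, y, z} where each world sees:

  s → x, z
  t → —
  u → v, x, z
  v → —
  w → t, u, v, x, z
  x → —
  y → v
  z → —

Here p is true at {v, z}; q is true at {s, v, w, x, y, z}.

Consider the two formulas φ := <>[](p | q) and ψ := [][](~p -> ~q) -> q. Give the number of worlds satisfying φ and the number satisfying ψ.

4 and 6

For <>[](p | q):
s: successors {x, z}; [](p | q) there: x:T, z:T. ✓
t: no successors, so <>[](p | q) fails. ✗
u: successors {v, x, z}; [](p | q) there: v:T, x:T, z:T. ✓
v: no successors, so <>[](p | q) fails. ✗
w: successors {t, u, v, x, z}; [](p | q) there: t:T, u:T, v:T, x:T, z:T. ✓
x: no successors, so <>[](p | q) fails. ✗
y: successors {v}; [](p | q) there: v:T. ✓
z: no successors, so <>[](p | q) fails. ✗
— 4 worlds.
For [][](~p -> ~q) -> q:
s: [][](~p -> ~q) is T, q is T. ✓
t: [][](~p -> ~q) is T, q is F. ✗
u: [][](~p -> ~q) is T, q is F. ✗
v: [][](~p -> ~q) is T, q is T. ✓
w: [][](~p -> ~q) is F, q is T. ✓
x: [][](~p -> ~q) is T, q is T. ✓
y: [][](~p -> ~q) is T, q is T. ✓
z: [][](~p -> ~q) is T, q is T. ✓
— 6 worlds.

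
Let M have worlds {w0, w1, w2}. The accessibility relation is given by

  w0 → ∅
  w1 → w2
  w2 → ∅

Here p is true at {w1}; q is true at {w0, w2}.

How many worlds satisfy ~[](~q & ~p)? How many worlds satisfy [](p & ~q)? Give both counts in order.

For ~[](~q & ~p):
w0: [](~q & ~p) is T. ✗
w1: [](~q & ~p) is F. ✓
w2: [](~q & ~p) is T. ✗
— 1 world.
For [](p & ~q):
w0: no successors, so [](p & ~q) holds vacuously. ✓
w1: successors {w2}; p & ~q there: w2:F. ✗
w2: no successors, so [](p & ~q) holds vacuously. ✓
— 2 worlds.

1 and 2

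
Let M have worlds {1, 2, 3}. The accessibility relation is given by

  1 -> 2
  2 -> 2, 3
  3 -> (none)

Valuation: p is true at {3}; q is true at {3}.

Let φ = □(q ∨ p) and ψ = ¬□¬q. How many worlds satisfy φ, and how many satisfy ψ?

For □(q ∨ p):
1: successors {2}; q ∨ p there: 2:F. ✗
2: successors {2, 3}; q ∨ p there: 2:F, 3:T. ✗
3: no successors, so □(q ∨ p) holds vacuously. ✓
— 1 world.
For ¬□¬q:
1: □¬q is T. ✗
2: □¬q is F. ✓
3: □¬q is T. ✗
— 1 world.

1 and 1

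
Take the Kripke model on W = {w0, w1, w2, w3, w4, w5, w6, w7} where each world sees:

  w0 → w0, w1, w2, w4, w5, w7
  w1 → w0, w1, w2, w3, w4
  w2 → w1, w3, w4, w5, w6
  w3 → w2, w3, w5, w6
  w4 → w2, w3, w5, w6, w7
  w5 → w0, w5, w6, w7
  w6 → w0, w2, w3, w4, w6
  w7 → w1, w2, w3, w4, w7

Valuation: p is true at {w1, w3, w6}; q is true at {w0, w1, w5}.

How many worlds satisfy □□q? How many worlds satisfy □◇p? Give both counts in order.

0 and 8

For □□q:
w0: successors {w0, w1, w2, w4, w5, w7}; □q there: w0:F, w1:F, w2:F, w4:F, w5:F, w7:F. ✗
w1: successors {w0, w1, w2, w3, w4}; □q there: w0:F, w1:F, w2:F, w3:F, w4:F. ✗
w2: successors {w1, w3, w4, w5, w6}; □q there: w1:F, w3:F, w4:F, w5:F, w6:F. ✗
w3: successors {w2, w3, w5, w6}; □q there: w2:F, w3:F, w5:F, w6:F. ✗
w4: successors {w2, w3, w5, w6, w7}; □q there: w2:F, w3:F, w5:F, w6:F, w7:F. ✗
w5: successors {w0, w5, w6, w7}; □q there: w0:F, w5:F, w6:F, w7:F. ✗
w6: successors {w0, w2, w3, w4, w6}; □q there: w0:F, w2:F, w3:F, w4:F, w6:F. ✗
w7: successors {w1, w2, w3, w4, w7}; □q there: w1:F, w2:F, w3:F, w4:F, w7:F. ✗
— 0 worlds.
For □◇p:
w0: successors {w0, w1, w2, w4, w5, w7}; ◇p there: w0:T, w1:T, w2:T, w4:T, w5:T, w7:T. ✓
w1: successors {w0, w1, w2, w3, w4}; ◇p there: w0:T, w1:T, w2:T, w3:T, w4:T. ✓
w2: successors {w1, w3, w4, w5, w6}; ◇p there: w1:T, w3:T, w4:T, w5:T, w6:T. ✓
w3: successors {w2, w3, w5, w6}; ◇p there: w2:T, w3:T, w5:T, w6:T. ✓
w4: successors {w2, w3, w5, w6, w7}; ◇p there: w2:T, w3:T, w5:T, w6:T, w7:T. ✓
w5: successors {w0, w5, w6, w7}; ◇p there: w0:T, w5:T, w6:T, w7:T. ✓
w6: successors {w0, w2, w3, w4, w6}; ◇p there: w0:T, w2:T, w3:T, w4:T, w6:T. ✓
w7: successors {w1, w2, w3, w4, w7}; ◇p there: w1:T, w2:T, w3:T, w4:T, w7:T. ✓
— 8 worlds.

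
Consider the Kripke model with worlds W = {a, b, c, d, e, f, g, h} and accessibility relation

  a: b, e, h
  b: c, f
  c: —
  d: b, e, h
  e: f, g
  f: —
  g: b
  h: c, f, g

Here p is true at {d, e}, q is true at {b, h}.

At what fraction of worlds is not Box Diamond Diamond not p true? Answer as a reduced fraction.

a: Box Diamond Diamond not p is F. ✓
b: Box Diamond Diamond not p is F. ✓
c: Box Diamond Diamond not p is T. ✗
d: Box Diamond Diamond not p is F. ✓
e: Box Diamond Diamond not p is F. ✓
f: Box Diamond Diamond not p is T. ✗
g: Box Diamond Diamond not p is F. ✓
h: Box Diamond Diamond not p is F. ✓
That's 6 of 8 worlds, so 6/8 = 3/4.

3/4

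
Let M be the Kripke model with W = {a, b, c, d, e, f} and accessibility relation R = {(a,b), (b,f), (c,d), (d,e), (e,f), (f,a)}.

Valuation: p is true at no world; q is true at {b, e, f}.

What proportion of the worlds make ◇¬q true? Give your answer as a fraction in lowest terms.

a: successors {b}; ¬q there: b:F. ✗
b: successors {f}; ¬q there: f:F. ✗
c: successors {d}; ¬q there: d:T. ✓
d: successors {e}; ¬q there: e:F. ✗
e: successors {f}; ¬q there: f:F. ✗
f: successors {a}; ¬q there: a:T. ✓
That's 2 of 6 worlds, so 2/6 = 1/3.

1/3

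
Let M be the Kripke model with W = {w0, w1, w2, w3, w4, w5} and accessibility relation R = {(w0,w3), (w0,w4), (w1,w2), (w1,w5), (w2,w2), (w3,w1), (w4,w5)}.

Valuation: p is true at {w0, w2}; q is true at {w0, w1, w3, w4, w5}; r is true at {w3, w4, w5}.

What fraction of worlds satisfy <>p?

1/3

w0: successors {w3, w4}; p there: w3:F, w4:F. ✗
w1: successors {w2, w5}; p there: w2:T, w5:F. ✓
w2: successors {w2}; p there: w2:T. ✓
w3: successors {w1}; p there: w1:F. ✗
w4: successors {w5}; p there: w5:F. ✗
w5: no successors, so <>p fails. ✗
That's 2 of 6 worlds, so 2/6 = 1/3.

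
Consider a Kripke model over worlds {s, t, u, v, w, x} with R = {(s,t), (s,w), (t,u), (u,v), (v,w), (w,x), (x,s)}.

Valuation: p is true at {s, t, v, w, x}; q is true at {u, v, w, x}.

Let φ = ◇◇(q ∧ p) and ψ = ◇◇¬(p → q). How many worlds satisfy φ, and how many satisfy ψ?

For ◇◇(q ∧ p):
s: successors {t, w}; ◇(q ∧ p) there: t:F, w:T. ✓
t: successors {u}; ◇(q ∧ p) there: u:T. ✓
u: successors {v}; ◇(q ∧ p) there: v:T. ✓
v: successors {w}; ◇(q ∧ p) there: w:T. ✓
w: successors {x}; ◇(q ∧ p) there: x:F. ✗
x: successors {s}; ◇(q ∧ p) there: s:T. ✓
— 5 worlds.
For ◇◇¬(p → q):
s: successors {t, w}; ◇¬(p → q) there: t:F, w:F. ✗
t: successors {u}; ◇¬(p → q) there: u:F. ✗
u: successors {v}; ◇¬(p → q) there: v:F. ✗
v: successors {w}; ◇¬(p → q) there: w:F. ✗
w: successors {x}; ◇¬(p → q) there: x:T. ✓
x: successors {s}; ◇¬(p → q) there: s:T. ✓
— 2 worlds.

5 and 2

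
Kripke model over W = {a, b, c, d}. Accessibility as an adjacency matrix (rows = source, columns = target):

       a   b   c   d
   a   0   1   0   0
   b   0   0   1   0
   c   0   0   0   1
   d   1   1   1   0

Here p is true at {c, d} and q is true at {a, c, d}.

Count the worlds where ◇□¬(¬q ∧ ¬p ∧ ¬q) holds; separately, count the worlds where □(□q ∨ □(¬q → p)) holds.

3 and 2

For ◇□¬(¬q ∧ ¬p ∧ ¬q):
a: successors {b}; □¬(¬q ∧ ¬p ∧ ¬q) there: b:T. ✓
b: successors {c}; □¬(¬q ∧ ¬p ∧ ¬q) there: c:T. ✓
c: successors {d}; □¬(¬q ∧ ¬p ∧ ¬q) there: d:F. ✗
d: successors {a, b, c}; □¬(¬q ∧ ¬p ∧ ¬q) there: a:F, b:T, c:T. ✓
— 3 worlds.
For □(□q ∨ □(¬q → p)):
a: successors {b}; □q ∨ □(¬q → p) there: b:T. ✓
b: successors {c}; □q ∨ □(¬q → p) there: c:T. ✓
c: successors {d}; □q ∨ □(¬q → p) there: d:F. ✗
d: successors {a, b, c}; □q ∨ □(¬q → p) there: a:F, b:T, c:T. ✗
— 2 worlds.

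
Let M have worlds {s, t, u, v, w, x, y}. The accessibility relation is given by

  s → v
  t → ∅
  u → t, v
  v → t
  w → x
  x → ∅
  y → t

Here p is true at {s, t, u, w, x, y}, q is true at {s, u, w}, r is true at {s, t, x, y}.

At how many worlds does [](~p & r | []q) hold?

5

s: successors {v}; ~p & r | []q there: v:F. ✗
t: no successors, so [](~p & r | []q) holds vacuously. ✓
u: successors {t, v}; ~p & r | []q there: t:T, v:F. ✗
v: successors {t}; ~p & r | []q there: t:T. ✓
w: successors {x}; ~p & r | []q there: x:T. ✓
x: no successors, so [](~p & r | []q) holds vacuously. ✓
y: successors {t}; ~p & r | []q there: t:T. ✓
Satisfying worlds: {t, v, w, x, y}.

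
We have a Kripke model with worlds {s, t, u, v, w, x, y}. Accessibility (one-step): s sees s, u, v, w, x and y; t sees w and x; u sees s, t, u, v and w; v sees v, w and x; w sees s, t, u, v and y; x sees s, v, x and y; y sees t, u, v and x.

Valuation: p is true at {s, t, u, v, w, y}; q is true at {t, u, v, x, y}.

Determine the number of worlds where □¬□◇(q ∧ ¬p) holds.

2

s: successors {s, u, v, w, x, y}; ¬□◇(q ∧ ¬p) there: s:T, u:T, v:T, w:T, x:F, y:T. ✗
t: successors {w, x}; ¬□◇(q ∧ ¬p) there: w:T, x:F. ✗
u: successors {s, t, u, v, w}; ¬□◇(q ∧ ¬p) there: s:T, t:T, u:T, v:T, w:T. ✓
v: successors {v, w, x}; ¬□◇(q ∧ ¬p) there: v:T, w:T, x:F. ✗
w: successors {s, t, u, v, y}; ¬□◇(q ∧ ¬p) there: s:T, t:T, u:T, v:T, y:T. ✓
x: successors {s, v, x, y}; ¬□◇(q ∧ ¬p) there: s:T, v:T, x:F, y:T. ✗
y: successors {t, u, v, x}; ¬□◇(q ∧ ¬p) there: t:T, u:T, v:T, x:F. ✗
Satisfying worlds: {u, w}.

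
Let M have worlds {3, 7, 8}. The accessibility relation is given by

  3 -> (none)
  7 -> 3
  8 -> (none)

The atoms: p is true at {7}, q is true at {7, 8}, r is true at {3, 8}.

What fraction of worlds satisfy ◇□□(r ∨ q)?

3: no successors, so ◇□□(r ∨ q) fails. ✗
7: successors {3}; □□(r ∨ q) there: 3:T. ✓
8: no successors, so ◇□□(r ∨ q) fails. ✗
That's 1 of 3 worlds, so 1/3.

1/3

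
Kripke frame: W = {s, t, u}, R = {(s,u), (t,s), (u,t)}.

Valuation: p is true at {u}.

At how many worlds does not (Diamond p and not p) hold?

2

s: Diamond p and not p is T. ✗
t: Diamond p and not p is F. ✓
u: Diamond p and not p is F. ✓
Satisfying worlds: {t, u}.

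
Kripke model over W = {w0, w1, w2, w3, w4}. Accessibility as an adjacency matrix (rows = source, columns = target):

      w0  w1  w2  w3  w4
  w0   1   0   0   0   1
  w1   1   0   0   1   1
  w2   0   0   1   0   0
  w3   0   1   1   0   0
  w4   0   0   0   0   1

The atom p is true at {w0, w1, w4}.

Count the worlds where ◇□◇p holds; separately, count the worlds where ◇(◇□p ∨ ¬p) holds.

4 and 5

For ◇□◇p:
w0: successors {w0, w4}; □◇p there: w0:T, w4:T. ✓
w1: successors {w0, w3, w4}; □◇p there: w0:T, w3:F, w4:T. ✓
w2: successors {w2}; □◇p there: w2:F. ✗
w3: successors {w1, w2}; □◇p there: w1:T, w2:F. ✓
w4: successors {w4}; □◇p there: w4:T. ✓
— 4 worlds.
For ◇(◇□p ∨ ¬p):
w0: successors {w0, w4}; ◇□p ∨ ¬p there: w0:T, w4:T. ✓
w1: successors {w0, w3, w4}; ◇□p ∨ ¬p there: w0:T, w3:T, w4:T. ✓
w2: successors {w2}; ◇□p ∨ ¬p there: w2:T. ✓
w3: successors {w1, w2}; ◇□p ∨ ¬p there: w1:T, w2:T. ✓
w4: successors {w4}; ◇□p ∨ ¬p there: w4:T. ✓
— 5 worlds.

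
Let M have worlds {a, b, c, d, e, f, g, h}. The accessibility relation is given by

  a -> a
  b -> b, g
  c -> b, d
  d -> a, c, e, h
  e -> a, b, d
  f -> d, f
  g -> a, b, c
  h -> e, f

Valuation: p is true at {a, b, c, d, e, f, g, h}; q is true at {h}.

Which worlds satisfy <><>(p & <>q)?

a: successors {a}; <>(p & <>q) there: a:F. ✗
b: successors {b, g}; <>(p & <>q) there: b:F, g:F. ✗
c: successors {b, d}; <>(p & <>q) there: b:F, d:F. ✗
d: successors {a, c, e, h}; <>(p & <>q) there: a:F, c:T, e:T, h:F. ✓
e: successors {a, b, d}; <>(p & <>q) there: a:F, b:F, d:F. ✗
f: successors {d, f}; <>(p & <>q) there: d:F, f:T. ✓
g: successors {a, b, c}; <>(p & <>q) there: a:F, b:F, c:T. ✓
h: successors {e, f}; <>(p & <>q) there: e:T, f:T. ✓

{d, f, g, h}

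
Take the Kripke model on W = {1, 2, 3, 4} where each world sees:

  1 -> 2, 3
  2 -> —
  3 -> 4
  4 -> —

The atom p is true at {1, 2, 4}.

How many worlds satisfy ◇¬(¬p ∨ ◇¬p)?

1: successors {2, 3}; ¬(¬p ∨ ◇¬p) there: 2:T, 3:F. ✓
2: no successors, so ◇¬(¬p ∨ ◇¬p) fails. ✗
3: successors {4}; ¬(¬p ∨ ◇¬p) there: 4:T. ✓
4: no successors, so ◇¬(¬p ∨ ◇¬p) fails. ✗
Satisfying worlds: {1, 3}.

2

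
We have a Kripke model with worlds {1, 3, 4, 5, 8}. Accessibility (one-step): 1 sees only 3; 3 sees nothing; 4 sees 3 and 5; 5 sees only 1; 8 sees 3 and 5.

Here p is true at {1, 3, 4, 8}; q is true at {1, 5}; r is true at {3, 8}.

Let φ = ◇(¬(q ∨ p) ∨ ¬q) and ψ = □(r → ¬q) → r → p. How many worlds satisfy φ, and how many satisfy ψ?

3 and 5

For ◇(¬(q ∨ p) ∨ ¬q):
1: successors {3}; ¬(q ∨ p) ∨ ¬q there: 3:T. ✓
3: no successors, so ◇(¬(q ∨ p) ∨ ¬q) fails. ✗
4: successors {3, 5}; ¬(q ∨ p) ∨ ¬q there: 3:T, 5:F. ✓
5: successors {1}; ¬(q ∨ p) ∨ ¬q there: 1:F. ✗
8: successors {3, 5}; ¬(q ∨ p) ∨ ¬q there: 3:T, 5:F. ✓
— 3 worlds.
For □(r → ¬q) → r → p:
1: □(r → ¬q) is T, r → p is T. ✓
3: □(r → ¬q) is T, r → p is T. ✓
4: □(r → ¬q) is T, r → p is T. ✓
5: □(r → ¬q) is T, r → p is T. ✓
8: □(r → ¬q) is T, r → p is T. ✓
— 5 worlds.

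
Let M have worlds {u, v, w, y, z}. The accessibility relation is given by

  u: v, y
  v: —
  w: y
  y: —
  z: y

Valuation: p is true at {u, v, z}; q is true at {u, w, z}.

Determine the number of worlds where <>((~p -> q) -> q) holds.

u: successors {v, y}; (~p -> q) -> q there: v:F, y:T. ✓
v: no successors, so <>((~p -> q) -> q) fails. ✗
w: successors {y}; (~p -> q) -> q there: y:T. ✓
y: no successors, so <>((~p -> q) -> q) fails. ✗
z: successors {y}; (~p -> q) -> q there: y:T. ✓
Satisfying worlds: {u, w, z}.

3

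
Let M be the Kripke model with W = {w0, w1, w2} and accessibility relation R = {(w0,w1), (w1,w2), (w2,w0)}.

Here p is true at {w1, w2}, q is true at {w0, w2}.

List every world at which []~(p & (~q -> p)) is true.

w0: successors {w1}; ~(p & (~q -> p)) there: w1:F. ✗
w1: successors {w2}; ~(p & (~q -> p)) there: w2:F. ✗
w2: successors {w0}; ~(p & (~q -> p)) there: w0:T. ✓

{w2}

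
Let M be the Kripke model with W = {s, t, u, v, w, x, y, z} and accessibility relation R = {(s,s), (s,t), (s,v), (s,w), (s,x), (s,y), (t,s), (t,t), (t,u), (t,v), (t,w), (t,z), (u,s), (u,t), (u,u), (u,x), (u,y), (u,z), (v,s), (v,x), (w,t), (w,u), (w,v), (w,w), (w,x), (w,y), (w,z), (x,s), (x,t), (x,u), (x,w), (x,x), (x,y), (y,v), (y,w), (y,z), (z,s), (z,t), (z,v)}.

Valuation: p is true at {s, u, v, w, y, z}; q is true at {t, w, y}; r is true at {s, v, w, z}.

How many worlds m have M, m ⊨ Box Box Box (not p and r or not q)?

s: successors {s, t, v, w, x, y}; Box Box (not p and r or not q) there: s:F, t:F, v:F, w:F, x:F, y:F. ✗
t: successors {s, t, u, v, w, z}; Box Box (not p and r or not q) there: s:F, t:F, u:F, v:F, w:F, z:F. ✗
u: successors {s, t, u, x, y, z}; Box Box (not p and r or not q) there: s:F, t:F, u:F, x:F, y:F, z:F. ✗
v: successors {s, x}; Box Box (not p and r or not q) there: s:F, x:F. ✗
w: successors {t, u, v, w, x, y, z}; Box Box (not p and r or not q) there: t:F, u:F, v:F, w:F, x:F, y:F, z:F. ✗
x: successors {s, t, u, w, x, y}; Box Box (not p and r or not q) there: s:F, t:F, u:F, w:F, x:F, y:F. ✗
y: successors {v, w, z}; Box Box (not p and r or not q) there: v:F, w:F, z:F. ✗
z: successors {s, t, v}; Box Box (not p and r or not q) there: s:F, t:F, v:F. ✗
Satisfying worlds: ∅.

0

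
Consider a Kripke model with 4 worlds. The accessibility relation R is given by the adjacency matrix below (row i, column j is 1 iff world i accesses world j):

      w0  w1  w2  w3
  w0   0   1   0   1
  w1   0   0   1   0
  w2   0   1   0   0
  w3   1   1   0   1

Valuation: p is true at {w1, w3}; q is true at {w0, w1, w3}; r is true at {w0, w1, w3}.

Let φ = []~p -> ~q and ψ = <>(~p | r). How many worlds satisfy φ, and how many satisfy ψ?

For []~p -> ~q:
w0: []~p is F, ~q is F. ✓
w1: []~p is T, ~q is F. ✗
w2: []~p is F, ~q is T. ✓
w3: []~p is F, ~q is F. ✓
— 3 worlds.
For <>(~p | r):
w0: successors {w1, w3}; ~p | r there: w1:T, w3:T. ✓
w1: successors {w2}; ~p | r there: w2:T. ✓
w2: successors {w1}; ~p | r there: w1:T. ✓
w3: successors {w0, w1, w3}; ~p | r there: w0:T, w1:T, w3:T. ✓
— 4 worlds.

3 and 4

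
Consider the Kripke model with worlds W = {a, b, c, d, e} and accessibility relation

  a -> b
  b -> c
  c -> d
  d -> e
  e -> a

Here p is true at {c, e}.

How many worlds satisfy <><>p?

2

a: successors {b}; <>p there: b:T. ✓
b: successors {c}; <>p there: c:F. ✗
c: successors {d}; <>p there: d:T. ✓
d: successors {e}; <>p there: e:F. ✗
e: successors {a}; <>p there: a:F. ✗
Satisfying worlds: {a, c}.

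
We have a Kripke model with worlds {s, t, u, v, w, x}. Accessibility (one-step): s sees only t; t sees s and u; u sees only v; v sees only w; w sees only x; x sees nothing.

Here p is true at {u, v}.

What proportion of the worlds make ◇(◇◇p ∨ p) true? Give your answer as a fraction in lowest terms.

1/2

s: successors {t}; ◇◇p ∨ p there: t:T. ✓
t: successors {s, u}; ◇◇p ∨ p there: s:T, u:T. ✓
u: successors {v}; ◇◇p ∨ p there: v:T. ✓
v: successors {w}; ◇◇p ∨ p there: w:F. ✗
w: successors {x}; ◇◇p ∨ p there: x:F. ✗
x: no successors, so ◇(◇◇p ∨ p) fails. ✗
That's 3 of 6 worlds, so 3/6 = 1/2.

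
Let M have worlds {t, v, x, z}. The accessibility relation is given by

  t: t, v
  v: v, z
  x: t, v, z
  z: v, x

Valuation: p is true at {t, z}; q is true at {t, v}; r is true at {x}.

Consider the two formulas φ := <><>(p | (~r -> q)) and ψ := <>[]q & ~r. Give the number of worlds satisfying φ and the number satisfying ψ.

4 and 1

For <><>(p | (~r -> q)):
t: successors {t, v}; <>(p | (~r -> q)) there: t:T, v:T. ✓
v: successors {v, z}; <>(p | (~r -> q)) there: v:T, z:T. ✓
x: successors {t, v, z}; <>(p | (~r -> q)) there: t:T, v:T, z:T. ✓
z: successors {v, x}; <>(p | (~r -> q)) there: v:T, x:T. ✓
— 4 worlds.
For <>[]q & ~r:
t: <>[]q is T, ~r is T. ✓
v: <>[]q is F, ~r is T. ✗
x: <>[]q is T, ~r is F. ✗
z: <>[]q is F, ~r is T. ✗
— 1 world.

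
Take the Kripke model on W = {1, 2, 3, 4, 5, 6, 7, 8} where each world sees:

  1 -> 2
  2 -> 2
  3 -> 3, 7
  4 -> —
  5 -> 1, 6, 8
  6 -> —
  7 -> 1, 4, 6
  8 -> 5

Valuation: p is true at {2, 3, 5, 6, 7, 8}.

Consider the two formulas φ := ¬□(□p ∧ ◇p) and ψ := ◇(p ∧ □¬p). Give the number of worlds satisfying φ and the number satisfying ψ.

4 and 2

For ¬□(□p ∧ ◇p):
1: □(□p ∧ ◇p) is T. ✗
2: □(□p ∧ ◇p) is T. ✗
3: □(□p ∧ ◇p) is F. ✓
4: □(□p ∧ ◇p) is T. ✗
5: □(□p ∧ ◇p) is F. ✓
6: □(□p ∧ ◇p) is T. ✗
7: □(□p ∧ ◇p) is F. ✓
8: □(□p ∧ ◇p) is F. ✓
— 4 worlds.
For ◇(p ∧ □¬p):
1: successors {2}; p ∧ □¬p there: 2:F. ✗
2: successors {2}; p ∧ □¬p there: 2:F. ✗
3: successors {3, 7}; p ∧ □¬p there: 3:F, 7:F. ✗
4: no successors, so ◇(p ∧ □¬p) fails. ✗
5: successors {1, 6, 8}; p ∧ □¬p there: 1:F, 6:T, 8:F. ✓
6: no successors, so ◇(p ∧ □¬p) fails. ✗
7: successors {1, 4, 6}; p ∧ □¬p there: 1:F, 4:F, 6:T. ✓
8: successors {5}; p ∧ □¬p there: 5:F. ✗
— 2 worlds.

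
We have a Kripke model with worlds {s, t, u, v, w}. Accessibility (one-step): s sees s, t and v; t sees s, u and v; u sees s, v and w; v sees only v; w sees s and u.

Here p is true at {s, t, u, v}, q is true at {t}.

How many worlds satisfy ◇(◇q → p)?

s: successors {s, t, v}; ◇q → p there: s:T, t:T, v:T. ✓
t: successors {s, u, v}; ◇q → p there: s:T, u:T, v:T. ✓
u: successors {s, v, w}; ◇q → p there: s:T, v:T, w:T. ✓
v: successors {v}; ◇q → p there: v:T. ✓
w: successors {s, u}; ◇q → p there: s:T, u:T. ✓
Satisfying worlds: {s, t, u, v, w}.

5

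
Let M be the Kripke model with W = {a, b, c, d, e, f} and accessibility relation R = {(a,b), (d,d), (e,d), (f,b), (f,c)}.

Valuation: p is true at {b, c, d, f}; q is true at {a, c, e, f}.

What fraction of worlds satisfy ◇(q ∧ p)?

a: successors {b}; q ∧ p there: b:F. ✗
b: no successors, so ◇(q ∧ p) fails. ✗
c: no successors, so ◇(q ∧ p) fails. ✗
d: successors {d}; q ∧ p there: d:F. ✗
e: successors {d}; q ∧ p there: d:F. ✗
f: successors {b, c}; q ∧ p there: b:F, c:T. ✓
That's 1 of 6 worlds, so 1/6.

1/6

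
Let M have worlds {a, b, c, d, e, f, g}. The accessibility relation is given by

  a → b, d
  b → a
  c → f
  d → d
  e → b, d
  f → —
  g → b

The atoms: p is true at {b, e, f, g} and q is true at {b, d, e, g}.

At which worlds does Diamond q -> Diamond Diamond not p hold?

{a, b, c, d, e, f, g}

a: Diamond q is T, Diamond Diamond not p is T. ✓
b: Diamond q is F, Diamond Diamond not p is T. ✓
c: Diamond q is F, Diamond Diamond not p is F. ✓
d: Diamond q is T, Diamond Diamond not p is T. ✓
e: Diamond q is T, Diamond Diamond not p is T. ✓
f: Diamond q is F, Diamond Diamond not p is F. ✓
g: Diamond q is T, Diamond Diamond not p is T. ✓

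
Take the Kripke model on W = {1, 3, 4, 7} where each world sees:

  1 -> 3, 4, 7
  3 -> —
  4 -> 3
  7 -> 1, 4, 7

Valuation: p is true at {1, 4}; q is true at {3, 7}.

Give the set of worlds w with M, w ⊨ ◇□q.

1: successors {3, 4, 7}; □q there: 3:T, 4:T, 7:F. ✓
3: no successors, so ◇□q fails. ✗
4: successors {3}; □q there: 3:T. ✓
7: successors {1, 4, 7}; □q there: 1:F, 4:T, 7:F. ✓

{1, 4, 7}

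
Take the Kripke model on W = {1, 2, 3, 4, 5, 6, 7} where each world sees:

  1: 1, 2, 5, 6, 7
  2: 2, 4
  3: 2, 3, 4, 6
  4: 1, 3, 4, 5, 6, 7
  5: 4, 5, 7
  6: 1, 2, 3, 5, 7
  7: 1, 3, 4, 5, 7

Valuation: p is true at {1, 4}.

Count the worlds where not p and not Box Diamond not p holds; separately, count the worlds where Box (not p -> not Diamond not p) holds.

0 and 0

For not p and not Box Diamond not p:
1: not p is F, not Box Diamond not p is F. ✗
2: not p is T, not Box Diamond not p is F. ✗
3: not p is T, not Box Diamond not p is F. ✗
4: not p is F, not Box Diamond not p is F. ✗
5: not p is T, not Box Diamond not p is F. ✗
6: not p is T, not Box Diamond not p is F. ✗
7: not p is T, not Box Diamond not p is F. ✗
— 0 worlds.
For Box (not p -> not Diamond not p):
1: successors {1, 2, 5, 6, 7}; not p -> not Diamond not p there: 1:T, 2:F, 5:F, 6:F, 7:F. ✗
2: successors {2, 4}; not p -> not Diamond not p there: 2:F, 4:T. ✗
3: successors {2, 3, 4, 6}; not p -> not Diamond not p there: 2:F, 3:F, 4:T, 6:F. ✗
4: successors {1, 3, 4, 5, 6, 7}; not p -> not Diamond not p there: 1:T, 3:F, 4:T, 5:F, 6:F, 7:F. ✗
5: successors {4, 5, 7}; not p -> not Diamond not p there: 4:T, 5:F, 7:F. ✗
6: successors {1, 2, 3, 5, 7}; not p -> not Diamond not p there: 1:T, 2:F, 3:F, 5:F, 7:F. ✗
7: successors {1, 3, 4, 5, 7}; not p -> not Diamond not p there: 1:T, 3:F, 4:T, 5:F, 7:F. ✗
— 0 worlds.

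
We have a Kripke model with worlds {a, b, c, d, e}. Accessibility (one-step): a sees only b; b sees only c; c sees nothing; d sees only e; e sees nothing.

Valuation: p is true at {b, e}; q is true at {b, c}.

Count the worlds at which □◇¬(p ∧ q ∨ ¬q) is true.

3

a: successors {b}; ◇¬(p ∧ q ∨ ¬q) there: b:T. ✓
b: successors {c}; ◇¬(p ∧ q ∨ ¬q) there: c:F. ✗
c: no successors, so □◇¬(p ∧ q ∨ ¬q) holds vacuously. ✓
d: successors {e}; ◇¬(p ∧ q ∨ ¬q) there: e:F. ✗
e: no successors, so □◇¬(p ∧ q ∨ ¬q) holds vacuously. ✓
Satisfying worlds: {a, c, e}.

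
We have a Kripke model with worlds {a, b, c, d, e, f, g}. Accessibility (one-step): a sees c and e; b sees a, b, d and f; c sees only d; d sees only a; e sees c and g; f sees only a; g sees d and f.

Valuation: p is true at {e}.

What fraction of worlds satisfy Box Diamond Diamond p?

2/7

a: successors {c, e}; Diamond Diamond p there: c:F, e:F. ✗
b: successors {a, b, d, f}; Diamond Diamond p there: a:F, b:T, d:T, f:T. ✗
c: successors {d}; Diamond Diamond p there: d:T. ✓
d: successors {a}; Diamond Diamond p there: a:F. ✗
e: successors {c, g}; Diamond Diamond p there: c:F, g:F. ✗
f: successors {a}; Diamond Diamond p there: a:F. ✗
g: successors {d, f}; Diamond Diamond p there: d:T, f:T. ✓
That's 2 of 7 worlds, so 2/7.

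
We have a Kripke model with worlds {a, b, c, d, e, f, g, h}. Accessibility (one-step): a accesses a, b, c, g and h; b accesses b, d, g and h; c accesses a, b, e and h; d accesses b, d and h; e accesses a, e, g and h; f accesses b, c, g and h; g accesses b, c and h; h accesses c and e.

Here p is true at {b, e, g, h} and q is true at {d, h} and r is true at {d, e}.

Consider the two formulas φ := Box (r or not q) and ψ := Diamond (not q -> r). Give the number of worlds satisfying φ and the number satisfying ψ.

For Box (r or not q):
a: successors {a, b, c, g, h}; r or not q there: a:T, b:T, c:T, g:T, h:F. ✗
b: successors {b, d, g, h}; r or not q there: b:T, d:T, g:T, h:F. ✗
c: successors {a, b, e, h}; r or not q there: a:T, b:T, e:T, h:F. ✗
d: successors {b, d, h}; r or not q there: b:T, d:T, h:F. ✗
e: successors {a, e, g, h}; r or not q there: a:T, e:T, g:T, h:F. ✗
f: successors {b, c, g, h}; r or not q there: b:T, c:T, g:T, h:F. ✗
g: successors {b, c, h}; r or not q there: b:T, c:T, h:F. ✗
h: successors {c, e}; r or not q there: c:T, e:T. ✓
— 1 world.
For Diamond (not q -> r):
a: successors {a, b, c, g, h}; not q -> r there: a:F, b:F, c:F, g:F, h:T. ✓
b: successors {b, d, g, h}; not q -> r there: b:F, d:T, g:F, h:T. ✓
c: successors {a, b, e, h}; not q -> r there: a:F, b:F, e:T, h:T. ✓
d: successors {b, d, h}; not q -> r there: b:F, d:T, h:T. ✓
e: successors {a, e, g, h}; not q -> r there: a:F, e:T, g:F, h:T. ✓
f: successors {b, c, g, h}; not q -> r there: b:F, c:F, g:F, h:T. ✓
g: successors {b, c, h}; not q -> r there: b:F, c:F, h:T. ✓
h: successors {c, e}; not q -> r there: c:F, e:T. ✓
— 8 worlds.

1 and 8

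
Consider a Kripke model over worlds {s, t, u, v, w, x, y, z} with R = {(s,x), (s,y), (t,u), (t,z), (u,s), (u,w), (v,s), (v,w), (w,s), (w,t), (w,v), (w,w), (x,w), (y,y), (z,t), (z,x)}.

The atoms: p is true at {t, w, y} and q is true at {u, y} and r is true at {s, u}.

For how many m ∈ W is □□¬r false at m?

6

s: successors {x, y}; □¬r there: x:T, y:T. ✓
t: successors {u, z}; □¬r there: u:F, z:T. ✗
u: successors {s, w}; □¬r there: s:T, w:F. ✗
v: successors {s, w}; □¬r there: s:T, w:F. ✗
w: successors {s, t, v, w}; □¬r there: s:T, t:F, v:F, w:F. ✗
x: successors {w}; □¬r there: w:F. ✗
y: successors {y}; □¬r there: y:T. ✓
z: successors {t, x}; □¬r there: t:F, x:T. ✗
Satisfying worlds: {s, y}.
So □□¬r fails at the other 6 worlds.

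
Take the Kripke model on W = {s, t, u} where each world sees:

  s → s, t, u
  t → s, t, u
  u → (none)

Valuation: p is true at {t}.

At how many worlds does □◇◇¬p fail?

2

s: successors {s, t, u}; ◇◇¬p there: s:T, t:T, u:F. ✗
t: successors {s, t, u}; ◇◇¬p there: s:T, t:T, u:F. ✗
u: no successors, so □◇◇¬p holds vacuously. ✓
Satisfying worlds: {u}.
So □◇◇¬p fails at the other 2 worlds.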